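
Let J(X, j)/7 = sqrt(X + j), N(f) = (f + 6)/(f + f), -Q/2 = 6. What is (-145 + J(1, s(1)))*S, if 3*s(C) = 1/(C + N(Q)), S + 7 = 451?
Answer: -64380 + 1036*sqrt(285)/5 ≈ -60882.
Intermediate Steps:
S = 444 (S = -7 + 451 = 444)
Q = -12 (Q = -2*6 = -12)
N(f) = (6 + f)/(2*f) (N(f) = (6 + f)/((2*f)) = (6 + f)*(1/(2*f)) = (6 + f)/(2*f))
s(C) = 1/(3*(1/4 + C)) (s(C) = 1/(3*(C + (1/2)*(6 - 12)/(-12))) = 1/(3*(C + (1/2)*(-1/12)*(-6))) = 1/(3*(C + 1/4)) = 1/(3*(1/4 + C)))
J(X, j) = 7*sqrt(X + j)
(-145 + J(1, s(1)))*S = (-145 + 7*sqrt(1 + 4/(3*(1 + 4*1))))*444 = (-145 + 7*sqrt(1 + 4/(3*(1 + 4))))*444 = (-145 + 7*sqrt(1 + (4/3)/5))*444 = (-145 + 7*sqrt(1 + (4/3)*(1/5)))*444 = (-145 + 7*sqrt(1 + 4/15))*444 = (-145 + 7*sqrt(19/15))*444 = (-145 + 7*(sqrt(285)/15))*444 = (-145 + 7*sqrt(285)/15)*444 = -64380 + 1036*sqrt(285)/5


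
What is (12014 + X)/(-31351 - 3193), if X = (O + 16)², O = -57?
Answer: -13695/34544 ≈ -0.39645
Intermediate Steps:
X = 1681 (X = (-57 + 16)² = (-41)² = 1681)
(12014 + X)/(-31351 - 3193) = (12014 + 1681)/(-31351 - 3193) = 13695/(-34544) = 13695*(-1/34544) = -13695/34544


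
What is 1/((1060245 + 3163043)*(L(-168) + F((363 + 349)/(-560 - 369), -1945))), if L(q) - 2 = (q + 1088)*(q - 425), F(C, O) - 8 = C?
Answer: -929/2140432726824656 ≈ -4.3402e-13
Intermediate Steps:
F(C, O) = 8 + C
L(q) = 2 + (-425 + q)*(1088 + q) (L(q) = 2 + (q + 1088)*(q - 425) = 2 + (1088 + q)*(-425 + q) = 2 + (-425 + q)*(1088 + q))
1/((1060245 + 3163043)*(L(-168) + F((363 + 349)/(-560 - 369), -1945))) = 1/((1060245 + 3163043)*((-462398 + (-168)² + 663*(-168)) + (8 + (363 + 349)/(-560 - 369)))) = 1/(4223288*((-462398 + 28224 - 111384) + (8 + 712/(-929)))) = 1/(4223288*(-545558 + (8 + 712*(-1/929)))) = 1/(4223288*(-545558 + (8 - 712/929))) = 1/(4223288*(-545558 + 6720/929)) = 1/(4223288*(-506816662/929)) = 1/(-2140432726824656/929) = -929/2140432726824656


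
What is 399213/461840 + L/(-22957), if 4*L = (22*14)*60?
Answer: 639184731/963860080 ≈ 0.66315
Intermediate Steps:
L = 4620 (L = ((22*14)*60)/4 = (308*60)/4 = (¼)*18480 = 4620)
399213/461840 + L/(-22957) = 399213/461840 + 4620/(-22957) = 399213*(1/461840) + 4620*(-1/22957) = 399213/461840 - 420/2087 = 639184731/963860080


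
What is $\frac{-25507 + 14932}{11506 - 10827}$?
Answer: $- \frac{10575}{679} \approx -15.574$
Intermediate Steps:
$\frac{-25507 + 14932}{11506 - 10827} = - \frac{10575}{679}$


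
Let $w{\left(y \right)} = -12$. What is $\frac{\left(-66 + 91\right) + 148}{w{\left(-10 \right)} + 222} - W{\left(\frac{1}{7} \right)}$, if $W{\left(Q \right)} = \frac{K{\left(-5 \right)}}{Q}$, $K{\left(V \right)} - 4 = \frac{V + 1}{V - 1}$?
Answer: $- \frac{2229}{70} \approx -31.843$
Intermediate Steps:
$K{\left(V \right)} = 4 + \frac{1 + V}{-1 + V}$ ($K{\left(V \right)} = 4 + \frac{V + 1}{V - 1} = 4 + \frac{1 + V}{-1 + V}$)
$W{\left(Q \right)} = \frac{14}{3 Q}$ ($W{\left(Q \right)} = \frac{\frac{1}{-1 - 5} \left(-3 + 5 \left(-5\right)\right)}{Q} = \frac{\frac{1}{-6} \left(-3 - 25\right)}{Q} = \frac{\left(- \frac{1}{6}\right) \left(-28\right)}{Q} = \frac{14}{3 Q}$)
$\frac{\left(-66 + 91\right) + 148}{w{\left(-10 \right)} + 222} - W{\left(\frac{1}{7} \right)} = \frac{\left(-66 + 91\right) + 148}{-12 + 222} - \frac{14}{3 \cdot \frac{1}{7}} = \frac{25 + 148}{210} - \frac{14 \frac{1}{\frac{1}{7}}}{3} = 173 \cdot \frac{1}{210} - \frac{14}{3} \cdot 7 = \frac{173}{210} - \frac{98}{3} = - \frac{2229}{70}$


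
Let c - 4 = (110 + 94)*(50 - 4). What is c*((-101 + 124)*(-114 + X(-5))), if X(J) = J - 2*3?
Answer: -26990500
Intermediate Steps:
c = 9388 (c = 4 + (110 + 94)*(50 - 4) = 4 + 204*46 = 4 + 9384 = 9388)
X(J) = -6 + J (X(J) = J - 6 = -6 + J)
c*((-101 + 124)*(-114 + X(-5))) = 9388*((-101 + 124)*(-114 + (-6 - 5))) = 9388*(23*(-114 - 11)) = 9388*(23*(-125)) = 9388*(-2875) = -26990500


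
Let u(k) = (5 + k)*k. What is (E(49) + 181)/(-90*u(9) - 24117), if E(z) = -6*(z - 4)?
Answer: 89/35457 ≈ 0.0025101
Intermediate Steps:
u(k) = k*(5 + k)
E(z) = 24 - 6*z (E(z) = -6*(-4 + z) = 24 - 6*z)
(E(49) + 181)/(-90*u(9) - 24117) = ((24 - 6*49) + 181)/(-810*(5 + 9) - 24117) = ((24 - 294) + 181)/(-810*14 - 24117) = (-270 + 181)/(-90*126 - 24117) = -89/(-11340 - 24117) = -89/(-35457) = -89*(-1/35457) = 89/35457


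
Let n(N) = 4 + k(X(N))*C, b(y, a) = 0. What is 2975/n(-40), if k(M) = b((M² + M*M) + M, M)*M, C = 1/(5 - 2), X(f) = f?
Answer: 2975/4 ≈ 743.75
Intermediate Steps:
C = ⅓ (C = 1/3 = ⅓ ≈ 0.33333)
k(M) = 0 (k(M) = 0*M = 0)
n(N) = 4 (n(N) = 4 + 0*(⅓) = 4 + 0 = 4)
2975/n(-40) = 2975/4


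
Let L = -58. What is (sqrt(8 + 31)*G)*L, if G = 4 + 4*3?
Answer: -928*sqrt(39) ≈ -5795.4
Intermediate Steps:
G = 16 (G = 4 + 12 = 16)
(sqrt(8 + 31)*G)*L = (sqrt(8 + 31)*16)*(-58) = (sqrt(39)*16)*(-58) = (16*sqrt(39))*(-58) = -928*sqrt(39)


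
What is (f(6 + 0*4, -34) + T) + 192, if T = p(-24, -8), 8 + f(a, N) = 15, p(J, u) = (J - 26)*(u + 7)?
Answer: 249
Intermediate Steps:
p(J, u) = (-26 + J)*(7 + u)
f(a, N) = 7 (f(a, N) = -8 + 15 = 7)
T = 50 (T = -182 - 26*(-8) + 7*(-24) - 24*(-8) = -182 + 208 - 168 + 192 = 50)
(f(6 + 0*4, -34) + T) + 192 = (7 + 50) + 192 = 57 + 192 = 249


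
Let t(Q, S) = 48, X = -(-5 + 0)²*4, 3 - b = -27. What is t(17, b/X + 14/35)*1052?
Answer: 50496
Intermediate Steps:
b = 30 (b = 3 - 1*(-27) = 3 + 27 = 30)
X = -100 (X = -1*(-5)²*4 = -1*25*4 = -25*4 = -100)
t(17, b/X + 14/35)*1052 = 48*1052 = 50496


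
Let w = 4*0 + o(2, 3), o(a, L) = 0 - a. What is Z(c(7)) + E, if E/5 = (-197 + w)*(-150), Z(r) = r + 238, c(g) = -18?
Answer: 149470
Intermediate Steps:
o(a, L) = -a
w = -2 (w = 4*0 - 1*2 = 0 - 2 = -2)
Z(r) = 238 + r
E = 149250 (E = 5*((-197 - 2)*(-150)) = 5*(-199*(-150)) = 5*29850 = 149250)
Z(c(7)) + E = (238 - 18) + 149250 = 220 + 149250 = 149470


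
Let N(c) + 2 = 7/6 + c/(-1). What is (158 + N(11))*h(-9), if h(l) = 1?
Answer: 877/6 ≈ 146.17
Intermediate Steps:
N(c) = -⅚ - c (N(c) = -2 + (7/6 + c/(-1)) = -2 + (7*(⅙) + c*(-1)) = -2 + (7/6 - c) = -⅚ - c)
(158 + N(11))*h(-9) = (158 + (-⅚ - 1*11))*1 = (158 + (-⅚ - 11))*1 = (158 - 71/6)*1 = (877/6)*1 = 877/6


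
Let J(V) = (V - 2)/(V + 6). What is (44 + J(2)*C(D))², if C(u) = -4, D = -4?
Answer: 1936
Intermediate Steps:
J(V) = (-2 + V)/(6 + V)
(44 + J(2)*C(D))² = (44 + ((-2 + 2)/(6 + 2))*(-4))² = (44 + (0/8)*(-4))² = (44 + ((⅛)*0)*(-4))² = (44 + 0*(-4))² = (44 + 0)² = 44² = 1936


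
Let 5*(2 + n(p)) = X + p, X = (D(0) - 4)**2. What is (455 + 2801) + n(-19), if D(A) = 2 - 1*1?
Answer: 3252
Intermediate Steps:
D(A) = 1 (D(A) = 2 - 1 = 1)
X = 9 (X = (1 - 4)**2 = (-3)**2 = 9)
n(p) = -1/5 + p/5 (n(p) = -2 + (9 + p)/5 = -2 + (9/5 + p/5) = -1/5 + p/5)
(455 + 2801) + n(-19) = (455 + 2801) + (-1/5 + (1/5)*(-19)) = 3256 + (-1/5 - 19/5) = 3256 - 4 = 3252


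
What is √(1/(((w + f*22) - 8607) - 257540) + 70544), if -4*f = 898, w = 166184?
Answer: √776296481879674/104902 ≈ 265.60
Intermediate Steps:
f = -449/2 (f = -¼*898 = -449/2 ≈ -224.50)
√(1/(((w + f*22) - 8607) - 257540) + 70544) = √(1/(((166184 - 449/2*22) - 8607) - 257540) + 70544) = √(1/(((166184 - 4939) - 8607) - 257540) + 70544) = √(1/((161245 - 8607) - 257540) + 70544) = √(1/(152638 - 257540) + 70544) = √(1/(-104902) + 70544) = √(-1/104902 + 70544) = √(7400206687/104902) = √776296481879674/104902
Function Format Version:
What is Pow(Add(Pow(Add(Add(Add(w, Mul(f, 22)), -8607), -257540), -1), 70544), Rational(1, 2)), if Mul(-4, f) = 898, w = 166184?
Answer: Mul(Rational(1, 104902), Pow(776296481879674, Rational(1, 2))) ≈ 265.60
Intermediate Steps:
f = Rational(-449, 2) (f = Mul(Rational(-1, 4), 898) = Rational(-449, 2) ≈ -224.50)
Pow(Add(Pow(Add(Add(Add(w, Mul(f, 22)), -8607), -257540), -1), 70544), Rational(1, 2)) = Pow(Add(Pow(Add(Add(Add(166184, Mul(Rational(-449, 2), 22)), -8607), -257540), -1), 70544), Rational(1, 2)) = Pow(Add(Pow(Add(Add(Add(166184, -4939), -8607), -257540), -1), 70544), Rational(1, 2)) = Pow(Add(Pow(Add(Add(161245, -8607), -257540), -1), 70544), Rational(1, 2)) = Pow(Add(Pow(Add(152638, -257540), -1), 70544), Rational(1, 2)) = Pow(Add(Pow(-104902, -1), 70544), Rational(1, 2)) = Pow(Add(Rational(-1, 104902), 70544), Rational(1, 2)) = Pow(Rational(7400206687, 104902), Rational(1, 2)) = Mul(Rational(1, 104902), Pow(776296481879674, Rational(1, 2)))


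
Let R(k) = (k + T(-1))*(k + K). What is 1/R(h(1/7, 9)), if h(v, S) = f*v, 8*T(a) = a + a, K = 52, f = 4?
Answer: 49/828 ≈ 0.059179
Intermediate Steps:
T(a) = a/4 (T(a) = (a + a)/8 = (2*a)/8 = a/4)
h(v, S) = 4*v
R(k) = (52 + k)*(-1/4 + k) (R(k) = (k + (1/4)*(-1))*(k + 52) = (k - 1/4)*(52 + k) = (-1/4 + k)*(52 + k) = (52 + k)*(-1/4 + k))
1/R(h(1/7, 9)) = 1/(-13 + (4/7)**2 + 207*(4/7)/4) = 1/(-13 + (4*(1/7))**2 + 207*(4*(1/7))/4) = 1/(-13 + (4/7)**2 + (207/4)*(4/7)) = 1/(-13 + 16/49 + 207/7) = 1/(828/49) = 49/828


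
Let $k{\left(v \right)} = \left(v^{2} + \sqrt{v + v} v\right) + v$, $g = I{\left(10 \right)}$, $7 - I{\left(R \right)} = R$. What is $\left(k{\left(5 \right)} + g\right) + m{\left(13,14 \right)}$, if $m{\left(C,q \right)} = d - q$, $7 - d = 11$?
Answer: $9 + 5 \sqrt{10} \approx 24.811$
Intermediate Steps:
$d = -4$ ($d = 7 - 11 = -4$)
$I{\left(R \right)} = 7 - R$
$g = -3$ ($g = 7 - 10 = -3$)
$m{\left(C,q \right)} = -4 - q$
$k{\left(v \right)} = v + v^{2} + \sqrt{2} v^{\frac{3}{2}}$ ($k{\left(v \right)} = \left(v^{2} + \sqrt{2 v} v\right) + v = \left(v^{2} + \sqrt{2} \sqrt{v} v\right) + v = \left(v^{2} + \sqrt{2} v^{\frac{3}{2}}\right) + v = v + v^{2} + \sqrt{2} v^{\frac{3}{2}}$)
$\left(k{\left(5 \right)} + g\right) + m{\left(13,14 \right)} = \left(\left(5 + 5^{2} + \sqrt{2} \cdot 5^{\frac{3}{2}}\right) - 3\right) - 18 = \left(\left(5 + 25 + \sqrt{2} \cdot 5 \sqrt{5}\right) - 3\right) - 18 = \left(\left(5 + 25 + 5 \sqrt{10}\right) - 3\right) - 18 = \left(\left(30 + 5 \sqrt{10}\right) - 3\right) - 18 = \left(27 + 5 \sqrt{10}\right) - 18 = 9 + 5 \sqrt{10}$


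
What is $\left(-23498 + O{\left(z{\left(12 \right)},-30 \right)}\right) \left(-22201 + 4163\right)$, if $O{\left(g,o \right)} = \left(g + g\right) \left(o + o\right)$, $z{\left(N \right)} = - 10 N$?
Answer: $164109724$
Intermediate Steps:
$O{\left(g,o \right)} = 4 g o$ ($O{\left(g,o \right)} = 2 g 2 o = 4 g o$)
$\left(-23498 + O{\left(z{\left(12 \right)},-30 \right)}\right) \left(-22201 + 4163\right) = \left(-23498 + 4 \left(\left(-10\right) 12\right) \left(-30\right)\right) \left(-22201 + 4163\right) = \left(-23498 + 4 \left(-120\right) \left(-30\right)\right) \left(-18038\right) = \left(-23498 + 14400\right) \left(-18038\right) = \left(-9098\right) \left(-18038\right) = 164109724$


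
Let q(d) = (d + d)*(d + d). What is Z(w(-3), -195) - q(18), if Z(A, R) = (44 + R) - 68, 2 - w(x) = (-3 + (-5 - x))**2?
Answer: -1515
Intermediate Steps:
w(x) = 2 - (-8 - x)**2 (w(x) = 2 - (-3 + (-5 - x))**2 = 2 - (-8 - x)**2)
q(d) = 4*d**2 (q(d) = (2*d)*(2*d) = 4*d**2)
Z(A, R) = -24 + R
Z(w(-3), -195) - q(18) = (-24 - 195) - 4*18**2 = -219 - 4*324 = -219 - 1*1296 = -219 - 1296 = -1515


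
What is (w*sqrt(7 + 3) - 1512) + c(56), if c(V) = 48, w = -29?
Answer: -1464 - 29*sqrt(10) ≈ -1555.7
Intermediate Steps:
(w*sqrt(7 + 3) - 1512) + c(56) = (-29*sqrt(7 + 3) - 1512) + 48 = (-29*sqrt(10) - 1512) + 48 = (-1512 - 29*sqrt(10)) + 48 = -1464 - 29*sqrt(10)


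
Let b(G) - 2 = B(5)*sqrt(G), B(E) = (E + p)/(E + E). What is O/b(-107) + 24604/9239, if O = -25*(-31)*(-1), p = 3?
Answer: -156714401/8370534 + 3875*I*sqrt(107)/453 ≈ -18.722 + 88.484*I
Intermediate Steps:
O = -775 (O = 775*(-1) = -775)
B(E) = (3 + E)/(2*E) (B(E) = (E + 3)/(E + E) = (3 + E)/((2*E)) = (3 + E)*(1/(2*E)) = (3 + E)/(2*E))
b(G) = 2 + 4*sqrt(G)/5 (b(G) = 2 + ((1/2)*(3 + 5)/5)*sqrt(G) = 2 + ((1/2)*(1/5)*8)*sqrt(G) = 2 + 4*sqrt(G)/5)
O/b(-107) + 24604/9239 = -775/(2 + 4*sqrt(-107)/5) + 24604/9239 = -775/(2 + 4*(I*sqrt(107))/5) + 24604*(1/9239) = -775/(2 + 4*I*sqrt(107)/5) + 24604/9239 = 24604/9239 - 775/(2 + 4*I*sqrt(107)/5)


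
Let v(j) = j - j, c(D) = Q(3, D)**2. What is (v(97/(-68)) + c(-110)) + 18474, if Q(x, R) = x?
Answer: 18483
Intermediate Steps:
c(D) = 9 (c(D) = 3**2 = 9)
v(j) = 0
(v(97/(-68)) + c(-110)) + 18474 = (0 + 9) + 18474 = 9 + 18474 = 18483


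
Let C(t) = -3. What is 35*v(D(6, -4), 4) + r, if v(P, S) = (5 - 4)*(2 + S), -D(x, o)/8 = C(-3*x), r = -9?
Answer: 201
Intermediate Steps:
D(x, o) = 24 (D(x, o) = -8*(-3) = 24)
v(P, S) = 2 + S (v(P, S) = 1*(2 + S) = 2 + S)
35*v(D(6, -4), 4) + r = 35*(2 + 4) - 9 = 35*6 - 9 = 210 - 9 = 201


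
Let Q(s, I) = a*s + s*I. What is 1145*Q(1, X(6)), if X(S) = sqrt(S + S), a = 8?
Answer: 9160 + 2290*sqrt(3) ≈ 13126.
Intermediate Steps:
X(S) = sqrt(2)*sqrt(S) (X(S) = sqrt(2*S) = sqrt(2)*sqrt(S))
Q(s, I) = 8*s + I*s (Q(s, I) = 8*s + s*I = 8*s + I*s)
1145*Q(1, X(6)) = 1145*(1*(8 + sqrt(2)*sqrt(6))) = 1145*(1*(8 + 2*sqrt(3))) = 1145*(8 + 2*sqrt(3)) = 9160 + 2290*sqrt(3)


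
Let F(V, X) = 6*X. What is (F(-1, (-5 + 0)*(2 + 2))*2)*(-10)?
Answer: 2400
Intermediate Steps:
(F(-1, (-5 + 0)*(2 + 2))*2)*(-10) = ((6*((-5 + 0)*(2 + 2)))*2)*(-10) = ((6*(-5*4))*2)*(-10) = ((6*(-20))*2)*(-10) = -120*2*(-10) = -240*(-10) = 2400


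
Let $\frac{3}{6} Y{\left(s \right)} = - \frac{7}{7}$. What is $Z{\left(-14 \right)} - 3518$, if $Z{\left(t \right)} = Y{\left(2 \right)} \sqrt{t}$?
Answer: $-3518 - 2 i \sqrt{14} \approx -3518.0 - 7.4833 i$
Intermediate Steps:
$Y{\left(s \right)} = -2$ ($Y{\left(s \right)} = 2 \left(- \frac{7}{7}\right) = 2 \left(\left(-7\right) \frac{1}{7}\right) = 2 \left(-1\right) = -2$)
$Z{\left(t \right)} = - 2 \sqrt{t}$
$Z{\left(-14 \right)} - 3518 = - 2 \sqrt{-14} - 3518 = - 2 i \sqrt{14} - 3518 = -3518 - 2 i \sqrt{14}$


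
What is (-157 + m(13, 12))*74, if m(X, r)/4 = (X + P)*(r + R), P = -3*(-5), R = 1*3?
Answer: 112702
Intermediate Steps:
R = 3
P = 15
m(X, r) = 4*(3 + r)*(15 + X) (m(X, r) = 4*((X + 15)*(r + 3)) = 4*((15 + X)*(3 + r)) = 4*((3 + r)*(15 + X)) = 4*(3 + r)*(15 + X))
(-157 + m(13, 12))*74 = (-157 + (180 + 12*13 + 60*12 + 4*13*12))*74 = (-157 + (180 + 156 + 720 + 624))*74 = (-157 + 1680)*74 = 1523*74 = 112702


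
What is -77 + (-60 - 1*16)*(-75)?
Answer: 5623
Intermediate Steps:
-77 + (-60 - 1*16)*(-75) = -77 + (-60 - 16)*(-75) = -77 - 76*(-75) = -77 + 5700 = 5623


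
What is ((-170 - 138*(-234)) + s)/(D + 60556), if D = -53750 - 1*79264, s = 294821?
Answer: -326943/72458 ≈ -4.5122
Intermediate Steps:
D = -133014 (D = -53750 - 79264 = -133014)
((-170 - 138*(-234)) + s)/(D + 60556) = ((-170 - 138*(-234)) + 294821)/(-133014 + 60556) = ((-170 + 32292) + 294821)/(-72458) = (32122 + 294821)*(-1/72458) = 326943*(-1/72458) = -326943/72458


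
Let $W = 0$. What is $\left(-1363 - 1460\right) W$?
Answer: $0$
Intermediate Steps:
$\left(-1363 - 1460\right) W = \left(-1363 - 1460\right) 0 = \left(-2823\right) 0 = 0$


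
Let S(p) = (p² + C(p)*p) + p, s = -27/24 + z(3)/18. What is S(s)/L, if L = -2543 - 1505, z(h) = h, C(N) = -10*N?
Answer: 7/3072 ≈ 0.0022786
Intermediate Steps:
s = -23/24 (s = -27/24 + 3/18 = -27*1/24 + 3*(1/18) = -9/8 + ⅙ = -23/24 ≈ -0.95833)
S(p) = p - 9*p² (S(p) = (p² + (-10*p)*p) + p = (p² - 10*p²) + p = -9*p² + p = p - 9*p²)
L = -4048
S(s)/L = -23*(1 - 9*(-23/24))/24/(-4048) = -23*(1 + 69/8)/24*(-1/4048) = -23/24*77/8*(-1/4048) = -1771/192*(-1/4048) = 7/3072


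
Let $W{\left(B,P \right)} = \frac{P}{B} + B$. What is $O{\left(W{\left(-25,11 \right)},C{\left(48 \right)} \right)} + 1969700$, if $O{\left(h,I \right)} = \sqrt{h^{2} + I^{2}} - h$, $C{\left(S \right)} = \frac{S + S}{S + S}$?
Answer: $\frac{49243136}{25} + \frac{41 \sqrt{241}}{25} \approx 1.9698 \cdot 10^{6}$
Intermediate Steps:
$C{\left(S \right)} = 1$ ($C{\left(S \right)} = \frac{2 S}{2 S} = 2 S \frac{1}{2 S} = 1$)
$W{\left(B,P \right)} = B + \frac{P}{B}$
$O{\left(h,I \right)} = \sqrt{I^{2} + h^{2}} - h$
$O{\left(W{\left(-25,11 \right)},C{\left(48 \right)} \right)} + 1969700 = \left(\sqrt{1^{2} + \left(-25 + \frac{11}{-25}\right)^{2}} - \left(-25 + \frac{11}{-25}\right)\right) + 1969700 = \left(\sqrt{1 + \left(-25 + 11 \left(- \frac{1}{25}\right)\right)^{2}} - \left(-25 + 11 \left(- \frac{1}{25}\right)\right)\right) + 1969700 = \left(\sqrt{1 + \left(-25 - \frac{11}{25}\right)^{2}} - \left(-25 - \frac{11}{25}\right)\right) + 1969700 = \left(\sqrt{1 + \left(- \frac{636}{25}\right)^{2}} - - \frac{636}{25}\right) + 1969700 = \left(\sqrt{1 + \frac{404496}{625}} + \frac{636}{25}\right) + 1969700 = \left(\sqrt{\frac{405121}{625}} + \frac{636}{25}\right) + 1969700 = \left(\frac{41 \sqrt{241}}{25} + \frac{636}{25}\right) + 1969700 = \left(\frac{636}{25} + \frac{41 \sqrt{241}}{25}\right) + 1969700 = \frac{49243136}{25} + \frac{41 \sqrt{241}}{25}$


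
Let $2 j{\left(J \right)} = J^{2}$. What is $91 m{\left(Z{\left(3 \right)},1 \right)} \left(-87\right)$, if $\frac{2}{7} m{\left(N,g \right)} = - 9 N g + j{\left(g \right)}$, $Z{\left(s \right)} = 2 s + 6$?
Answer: $\frac{11915085}{4} \approx 2.9788 \cdot 10^{6}$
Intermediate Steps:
$Z{\left(s \right)} = 6 + 2 s$
$j{\left(J \right)} = \frac{J^{2}}{2}$
$m{\left(N,g \right)} = \frac{7 g^{2}}{4} - \frac{63 N g}{2}$ ($m{\left(N,g \right)} = \frac{7 \left(- 9 N g + \frac{g^{2}}{2}\right)}{2} = \frac{7 \left(\frac{g^{2}}{2} - 9 N g\right)}{2} = \frac{7 g^{2}}{4} - \frac{63 N g}{2}$)
$91 m{\left(Z{\left(3 \right)},1 \right)} \left(-87\right) = 91 \cdot \frac{7}{4} \cdot 1 \left(1 - 18 \left(6 + 2 \cdot 3\right)\right) \left(-87\right) = 91 \cdot \frac{7}{4} \cdot 1 \left(1 - 18 \left(6 + 6\right)\right) \left(-87\right) = 91 \cdot \frac{7}{4} \cdot 1 \left(1 - 216\right) \left(-87\right) = 91 \cdot \frac{7}{4} \cdot 1 \left(-215\right) \left(-87\right) = 91 \left(- \frac{1505}{4}\right) \left(-87\right) = \left(- \frac{136955}{4}\right) \left(-87\right) = \frac{11915085}{4}$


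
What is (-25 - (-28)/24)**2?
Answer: 20449/36 ≈ 568.03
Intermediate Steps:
(-25 - (-28)/24)**2 = (-25 - 1*(-7/6))**2 = (-25 + 7/6)**2 = (-143/6)**2 = 20449/36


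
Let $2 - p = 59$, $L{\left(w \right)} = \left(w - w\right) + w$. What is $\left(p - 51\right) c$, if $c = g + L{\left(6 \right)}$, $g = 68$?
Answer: $-7992$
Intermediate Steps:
$L{\left(w \right)} = w$ ($L{\left(w \right)} = 0 + w = w$)
$p = -57$ ($p = 2 - 59 = -57$)
$c = 74$ ($c = 68 + 6 = 74$)
$\left(p - 51\right) c = \left(-57 - 51\right) 74 = \left(-108\right) 74 = -7992$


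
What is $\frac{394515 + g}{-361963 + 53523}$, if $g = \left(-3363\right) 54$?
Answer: $- \frac{212913}{308440} \approx -0.69029$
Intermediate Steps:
$g = -181602$
$\frac{394515 + g}{-361963 + 53523} = \frac{394515 - 181602}{-361963 + 53523} = \frac{212913}{-308440} = 212913 \left(- \frac{1}{308440}\right) = - \frac{212913}{308440}$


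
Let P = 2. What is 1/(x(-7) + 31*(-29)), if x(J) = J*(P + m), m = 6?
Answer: -1/955 ≈ -0.0010471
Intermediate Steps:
x(J) = 8*J (x(J) = J*(2 + 6) = J*8 = 8*J)
1/(x(-7) + 31*(-29)) = 1/(8*(-7) + 31*(-29)) = 1/(-56 - 899) = 1/(-955) = -1/955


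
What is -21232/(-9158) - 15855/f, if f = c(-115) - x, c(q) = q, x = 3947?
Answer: 38574079/6199966 ≈ 6.2217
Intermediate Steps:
f = -4062 (f = -115 - 1*3947 = -115 - 3947 = -4062)
-21232/(-9158) - 15855/f = -21232/(-9158) - 15855/(-4062) = -21232*(-1/9158) - 15855*(-1/4062) = 10616/4579 + 5285/1354 = 38574079/6199966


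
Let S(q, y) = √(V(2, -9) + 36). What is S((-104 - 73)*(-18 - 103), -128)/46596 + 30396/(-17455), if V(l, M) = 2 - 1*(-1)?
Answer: -30396/17455 + √39/46596 ≈ -1.7413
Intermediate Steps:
V(l, M) = 3 (V(l, M) = 2 + 1 = 3)
S(q, y) = √39 (S(q, y) = √(3 + 36) = √39)
S((-104 - 73)*(-18 - 103), -128)/46596 + 30396/(-17455) = √39/46596 + 30396/(-17455) = √39*(1/46596) + 30396*(-1/17455) = √39/46596 - 30396/17455 = -30396/17455 + √39/46596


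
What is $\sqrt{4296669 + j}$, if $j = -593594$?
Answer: $5 \sqrt{148123} \approx 1924.3$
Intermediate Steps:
$\sqrt{4296669 + j} = \sqrt{4296669 - 593594} = \sqrt{3703075} = 5 \sqrt{148123}$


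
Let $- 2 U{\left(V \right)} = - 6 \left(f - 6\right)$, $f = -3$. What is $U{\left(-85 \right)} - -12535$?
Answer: $12508$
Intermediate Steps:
$U{\left(V \right)} = -27$ ($U{\left(V \right)} = - \frac{\left(-6\right) \left(-3 - 6\right)}{2} = - \frac{\left(-6\right) \left(-9\right)}{2} = \left(- \frac{1}{2}\right) 54 = -27$)
$U{\left(-85 \right)} - -12535 = -27 - -12535 = -27 + 12535 = 12508$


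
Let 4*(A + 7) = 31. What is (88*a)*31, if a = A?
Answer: 2046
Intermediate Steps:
A = ¾ (A = -7 + (¼)*31 = -7 + 31/4 = ¾ ≈ 0.75000)
a = ¾ ≈ 0.75000
(88*a)*31 = (88*(¾))*31 = 66*31 = 2046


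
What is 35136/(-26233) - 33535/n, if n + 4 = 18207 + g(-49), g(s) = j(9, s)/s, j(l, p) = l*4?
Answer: -74444643991/23397501263 ≈ -3.1817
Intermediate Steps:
j(l, p) = 4*l
g(s) = 36/s (g(s) = (4*9)/s = 36/s)
n = 891911/49 (n = -4 + (18207 + 36/(-49)) = -4 + (18207 + 36*(-1/49)) = -4 + (18207 - 36/49) = -4 + 892107/49 = 891911/49 ≈ 18202.)
35136/(-26233) - 33535/n = 35136/(-26233) - 33535/891911/49 = 35136*(-1/26233) - 33535*49/891911 = -35136/26233 - 1643215/891911 = -74444643991/23397501263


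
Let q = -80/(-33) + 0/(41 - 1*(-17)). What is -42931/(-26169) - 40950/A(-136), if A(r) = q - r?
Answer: -17583684671/59769996 ≈ -294.19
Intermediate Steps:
q = 80/33 (q = -80*(-1/33) + 0/(41 + 17) = 80/33 + 0/58 = 80/33 + 0*(1/58) = 80/33 + 0 = 80/33 ≈ 2.4242)
A(r) = 80/33 - r
-42931/(-26169) - 40950/A(-136) = -42931/(-26169) - 40950/(80/33 - 1*(-136)) = -42931*(-1/26169) - 40950/(80/33 + 136) = 42931/26169 - 40950/4568/33 = 42931/26169 - 40950*33/4568 = 42931/26169 - 675675/2284 = -17583684671/59769996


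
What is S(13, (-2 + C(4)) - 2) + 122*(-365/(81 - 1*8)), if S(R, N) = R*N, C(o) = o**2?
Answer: -454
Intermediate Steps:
S(R, N) = N*R
S(13, (-2 + C(4)) - 2) + 122*(-365/(81 - 1*8)) = ((-2 + 4**2) - 2)*13 + 122*(-365/(81 - 1*8)) = ((-2 + 16) - 2)*13 + 122*(-365/(81 - 8)) = (14 - 2)*13 + 122*(-365/73) = 12*13 + 122*(-365*1/73) = 156 + 122*(-5) = 156 - 610 = -454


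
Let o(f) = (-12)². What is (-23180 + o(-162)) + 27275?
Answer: 4239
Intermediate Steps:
o(f) = 144
(-23180 + o(-162)) + 27275 = (-23180 + 144) + 27275 = -23036 + 27275 = 4239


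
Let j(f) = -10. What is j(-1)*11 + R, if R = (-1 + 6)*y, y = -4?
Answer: -130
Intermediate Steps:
R = -20 (R = (-1 + 6)*(-4) = 5*(-4) = -20)
j(-1)*11 + R = -10*11 - 20 = -110 - 20 = -130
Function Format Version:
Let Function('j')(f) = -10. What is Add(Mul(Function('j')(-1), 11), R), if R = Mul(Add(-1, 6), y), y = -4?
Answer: -130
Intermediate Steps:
R = -20 (R = Mul(Add(-1, 6), -4) = Mul(5, -4) = -20)
Add(Mul(Function('j')(-1), 11), R) = Add(Mul(-10, 11), -20) = Add(-110, -20) = -130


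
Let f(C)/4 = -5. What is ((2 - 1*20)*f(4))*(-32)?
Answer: -11520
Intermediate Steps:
f(C) = -20 (f(C) = 4*(-5) = -20)
((2 - 1*20)*f(4))*(-32) = ((2 - 1*20)*(-20))*(-32) = ((2 - 20)*(-20))*(-32) = -18*(-20)*(-32) = 360*(-32) = -11520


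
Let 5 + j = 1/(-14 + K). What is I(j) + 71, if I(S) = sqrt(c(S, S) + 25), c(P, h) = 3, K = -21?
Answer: 71 + 2*sqrt(7) ≈ 76.292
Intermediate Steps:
j = -176/35 (j = -5 + 1/(-14 - 21) = -5 + 1/(-35) = -5 - 1/35 = -176/35 ≈ -5.0286)
I(S) = 2*sqrt(7) (I(S) = sqrt(3 + 25) = sqrt(28) = 2*sqrt(7))
I(j) + 71 = 2*sqrt(7) + 71 = 71 + 2*sqrt(7)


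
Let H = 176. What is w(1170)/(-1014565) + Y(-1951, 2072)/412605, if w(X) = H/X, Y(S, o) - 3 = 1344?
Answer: 17765240843/5441989693725 ≈ 0.0032645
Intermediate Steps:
Y(S, o) = 1347 (Y(S, o) = 3 + 1344 = 1347)
w(X) = 176/X
w(1170)/(-1014565) + Y(-1951, 2072)/412605 = (176/1170)/(-1014565) + 1347/412605 = (176*(1/1170))*(-1/1014565) + 1347*(1/412605) = (88/585)*(-1/1014565) + 449/137535 = -88/593520525 + 449/137535 = 17765240843/5441989693725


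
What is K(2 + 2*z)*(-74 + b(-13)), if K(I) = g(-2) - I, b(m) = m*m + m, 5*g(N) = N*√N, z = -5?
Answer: 656 - 164*I*√2/5 ≈ 656.0 - 46.386*I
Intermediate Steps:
g(N) = N^(3/2)/5 (g(N) = (N*√N)/5 = N^(3/2)/5)
b(m) = m + m² (b(m) = m² + m = m + m²)
K(I) = -I - 2*I*√2/5 (K(I) = (-2)^(3/2)/5 - I = (-2*I*√2)/5 - I = -2*I*√2/5 - I = -I - 2*I*√2/5)
K(2 + 2*z)*(-74 + b(-13)) = (-(2 + 2*(-5)) - 2*I*√2/5)*(-74 - 13*(1 - 13)) = (-(2 - 10) - 2*I*√2/5)*(-74 - 13*(-12)) = (-1*(-8) - 2*I*√2/5)*(-74 + 156) = (8 - 2*I*√2/5)*82 = 656 - 164*I*√2/5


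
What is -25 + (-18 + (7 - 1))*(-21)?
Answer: 227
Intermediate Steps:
-25 + (-18 + (7 - 1))*(-21) = -25 + (-18 + 6)*(-21) = -25 - 12*(-21) = -25 + 252 = 227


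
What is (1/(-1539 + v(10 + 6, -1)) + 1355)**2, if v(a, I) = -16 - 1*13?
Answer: 4514090880321/2458624 ≈ 1.8360e+6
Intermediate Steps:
v(a, I) = -29 (v(a, I) = -16 - 13 = -29)
(1/(-1539 + v(10 + 6, -1)) + 1355)**2 = (1/(-1539 - 29) + 1355)**2 = (1/(-1568) + 1355)**2 = (-1/1568 + 1355)**2 = (2124639/1568)**2 = 4514090880321/2458624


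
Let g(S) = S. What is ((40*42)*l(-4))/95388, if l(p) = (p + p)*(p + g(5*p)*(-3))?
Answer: -62720/7949 ≈ -7.8903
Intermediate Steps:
l(p) = -28*p² (l(p) = (p + p)*(p + (5*p)*(-3)) = (2*p)*(p - 15*p) = (2*p)*(-14*p) = -28*p²)
((40*42)*l(-4))/95388 = ((40*42)*(-28*(-4)²))/95388 = (1680*(-28*16))*(1/95388) = (1680*(-448))*(1/95388) = -752640*1/95388 = -62720/7949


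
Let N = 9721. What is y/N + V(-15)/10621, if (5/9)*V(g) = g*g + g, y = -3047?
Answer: -28687649/103246741 ≈ -0.27786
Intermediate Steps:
V(g) = 9*g/5 + 9*g²/5 (V(g) = 9*(g*g + g)/5 = 9*(g² + g)/5 = 9*(g + g²)/5 = 9*g/5 + 9*g²/5)
y/N + V(-15)/10621 = -3047/9721 + ((9/5)*(-15)*(1 - 15))/10621 = -3047*1/9721 + ((9/5)*(-15)*(-14))*(1/10621) = -3047/9721 + 378*(1/10621) = -3047/9721 + 378/10621 = -28687649/103246741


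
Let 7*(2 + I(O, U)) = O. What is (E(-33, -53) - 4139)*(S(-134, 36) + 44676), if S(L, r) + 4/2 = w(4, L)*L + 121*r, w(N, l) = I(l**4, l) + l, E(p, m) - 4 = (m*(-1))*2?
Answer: 174067033030734/7 ≈ 2.4867e+13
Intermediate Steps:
I(O, U) = -2 + O/7
E(p, m) = 4 - 2*m (E(p, m) = 4 + (m*(-1))*2 = 4 - m*2 = 4 - 2*m)
w(N, l) = -2 + l + l**4/7 (w(N, l) = (-2 + l**4/7) + l = -2 + l + l**4/7)
S(L, r) = -2 + 121*r + L*(-2 + L + L**4/7) (S(L, r) = -2 + ((-2 + L + L**4/7)*L + 121*r) = -2 + (L*(-2 + L + L**4/7) + 121*r) = -2 + (121*r + L*(-2 + L + L**4/7)) = -2 + 121*r + L*(-2 + L + L**4/7))
(E(-33, -53) - 4139)*(S(-134, 36) + 44676) = ((4 - 2*(-53)) - 4139)*((-2 + 121*36 + (1/7)*(-134)*(-14 + (-134)**4 + 7*(-134))) + 44676) = ((4 + 106) - 4139)*((-2 + 4356 + (1/7)*(-134)*(-14 + 322417936 - 938)) + 44676) = (110 - 4139)*((-2 + 4356 + (1/7)*(-134)*322416984) + 44676) = -4029*((-2 + 4356 - 43203875856/7) + 44676) = -4029*(-43203845378/7 + 44676) = -4029*(-43203532646/7) = 174067033030734/7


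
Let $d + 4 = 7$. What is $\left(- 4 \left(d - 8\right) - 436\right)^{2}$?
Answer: $173056$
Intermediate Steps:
$d = 3$ ($d = -4 + 7 = 3$)
$\left(- 4 \left(d - 8\right) - 436\right)^{2} = \left(- 4 \left(3 - 8\right) - 436\right)^{2} = \left(\left(-4\right) \left(-5\right) - 436\right)^{2} = \left(20 - 436\right)^{2} = \left(-416\right)^{2} = 173056$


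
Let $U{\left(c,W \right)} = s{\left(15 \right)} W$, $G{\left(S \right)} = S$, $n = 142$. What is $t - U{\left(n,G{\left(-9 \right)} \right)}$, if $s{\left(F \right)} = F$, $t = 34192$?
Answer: $34327$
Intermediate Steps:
$U{\left(c,W \right)} = 15 W$
$t - U{\left(n,G{\left(-9 \right)} \right)} = 34192 - 15 \left(-9\right) = 34192 - -135 = 34192 + 135 = 34327$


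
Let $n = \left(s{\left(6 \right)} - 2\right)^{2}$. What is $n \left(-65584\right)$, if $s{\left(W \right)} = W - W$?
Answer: $-262336$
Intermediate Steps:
$s{\left(W \right)} = 0$
$n = 4$ ($n = \left(0 - 2\right)^{2} = \left(-2\right)^{2} = 4$)
$n \left(-65584\right) = 4 \left(-65584\right) = -262336$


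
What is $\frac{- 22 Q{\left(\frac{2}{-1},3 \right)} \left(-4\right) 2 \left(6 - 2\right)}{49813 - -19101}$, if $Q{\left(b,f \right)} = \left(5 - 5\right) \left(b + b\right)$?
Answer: $0$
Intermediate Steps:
$Q{\left(b,f \right)} = 0$ ($Q{\left(b,f \right)} = 0 \cdot 2 b = 0$)
$\frac{- 22 Q{\left(\frac{2}{-1},3 \right)} \left(-4\right) 2 \left(6 - 2\right)}{49813 - -19101} = \frac{\left(-22\right) 0 \left(-4\right) 2 \left(6 - 2\right)}{49813 - -19101} = \frac{0 \left(\left(-8\right) 4\right)}{49813 + 19101} = \frac{0 \left(-32\right)}{68914} = 0 \cdot \frac{1}{68914} = 0$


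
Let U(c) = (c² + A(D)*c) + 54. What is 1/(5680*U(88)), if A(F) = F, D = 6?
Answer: 1/47291680 ≈ 2.1145e-8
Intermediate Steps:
U(c) = 54 + c² + 6*c (U(c) = (c² + 6*c) + 54 = 54 + c² + 6*c)
1/(5680*U(88)) = 1/(5680*(54 + 88² + 6*88)) = 1/(5680*(54 + 7744 + 528)) = (1/5680)/8326 = (1/5680)*(1/8326) = 1/47291680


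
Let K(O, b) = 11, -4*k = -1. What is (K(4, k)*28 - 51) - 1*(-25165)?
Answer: 25422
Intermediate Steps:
k = 1/4 (k = -1/4*(-1) = 1/4 ≈ 0.25000)
(K(4, k)*28 - 51) - 1*(-25165) = (11*28 - 51) - 1*(-25165) = (308 - 51) + 25165 = 257 + 25165 = 25422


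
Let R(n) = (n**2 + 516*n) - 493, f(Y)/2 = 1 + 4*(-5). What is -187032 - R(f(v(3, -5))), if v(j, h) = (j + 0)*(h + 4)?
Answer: -168375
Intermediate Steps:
v(j, h) = j*(4 + h)
f(Y) = -38 (f(Y) = 2*(1 + 4*(-5)) = 2*(1 - 20) = 2*(-19) = -38)
R(n) = -493 + n**2 + 516*n
-187032 - R(f(v(3, -5))) = -187032 - (-493 + (-38)**2 + 516*(-38)) = -187032 - (-493 + 1444 - 19608) = -187032 - 1*(-18657) = -187032 + 18657 = -168375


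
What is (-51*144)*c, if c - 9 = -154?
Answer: 1064880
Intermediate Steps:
c = -145 (c = 9 - 154 = -145)
(-51*144)*c = -51*144*(-145) = -7344*(-145) = 1064880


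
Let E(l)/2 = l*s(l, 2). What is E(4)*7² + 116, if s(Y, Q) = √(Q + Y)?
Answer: 116 + 392*√6 ≈ 1076.2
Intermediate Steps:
E(l) = 2*l*√(2 + l) (E(l) = 2*(l*√(2 + l)) = 2*l*√(2 + l))
E(4)*7² + 116 = (2*4*√(2 + 4))*7² + 116 = (2*4*√6)*49 + 116 = (8*√6)*49 + 116 = 392*√6 + 116 = 116 + 392*√6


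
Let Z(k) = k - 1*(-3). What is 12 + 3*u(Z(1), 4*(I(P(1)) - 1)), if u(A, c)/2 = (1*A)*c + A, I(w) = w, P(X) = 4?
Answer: 324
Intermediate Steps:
Z(k) = 3 + k (Z(k) = k + 3 = 3 + k)
u(A, c) = 2*A + 2*A*c (u(A, c) = 2*((1*A)*c + A) = 2*(A*c + A) = 2*(A + A*c) = 2*A + 2*A*c)
12 + 3*u(Z(1), 4*(I(P(1)) - 1)) = 12 + 3*(2*(3 + 1)*(1 + 4*(4 - 1))) = 12 + 3*(2*4*(1 + 4*3)) = 12 + 3*(2*4*(1 + 12)) = 12 + 3*(2*4*13) = 12 + 3*104 = 12 + 312 = 324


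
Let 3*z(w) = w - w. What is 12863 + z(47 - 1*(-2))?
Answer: 12863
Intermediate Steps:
z(w) = 0 (z(w) = (w - w)/3 = (⅓)*0 = 0)
12863 + z(47 - 1*(-2)) = 12863 + 0 = 12863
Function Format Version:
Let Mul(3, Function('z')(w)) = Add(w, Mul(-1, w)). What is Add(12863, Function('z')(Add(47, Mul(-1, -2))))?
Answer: 12863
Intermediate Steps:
Function('z')(w) = 0 (Function('z')(w) = Mul(Rational(1, 3), Add(w, Mul(-1, w))) = Mul(Rational(1, 3), 0) = 0)
Add(12863, Function('z')(Add(47, Mul(-1, -2)))) = Add(12863, 0) = 12863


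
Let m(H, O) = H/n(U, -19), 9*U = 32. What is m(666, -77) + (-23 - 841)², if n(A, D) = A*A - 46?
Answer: 1008489123/1351 ≈ 7.4648e+5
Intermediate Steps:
U = 32/9 (U = (⅑)*32 = 32/9 ≈ 3.5556)
n(A, D) = -46 + A² (n(A, D) = A² - 46 = -46 + A²)
m(H, O) = -81*H/2702 (m(H, O) = H/(-46 + (32/9)²) = H/(-46 + 1024/81) = H/(-2702/81) = H*(-81/2702) = -81*H/2702)
m(666, -77) + (-23 - 841)² = -81/2702*666 + (-23 - 841)² = -26973/1351 + (-864)² = -26973/1351 + 746496 = 1008489123/1351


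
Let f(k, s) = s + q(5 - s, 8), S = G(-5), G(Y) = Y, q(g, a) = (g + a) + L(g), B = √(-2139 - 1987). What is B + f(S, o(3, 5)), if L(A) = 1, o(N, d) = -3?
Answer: 14 + I*√4126 ≈ 14.0 + 64.234*I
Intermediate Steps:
B = I*√4126 (B = √(-4126) = I*√4126 ≈ 64.234*I)
q(g, a) = 1 + a + g (q(g, a) = (g + a) + 1 = (a + g) + 1 = 1 + a + g)
S = -5
f(k, s) = 14 (f(k, s) = s + (1 + 8 + (5 - s)) = s + (14 - s) = 14)
B + f(S, o(3, 5)) = I*√4126 + 14 = 14 + I*√4126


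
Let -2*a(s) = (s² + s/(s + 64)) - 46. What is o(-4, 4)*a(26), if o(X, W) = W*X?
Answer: 226904/45 ≈ 5042.3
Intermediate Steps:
a(s) = 23 - s²/2 - s/(2*(64 + s)) (a(s) = -((s² + s/(s + 64)) - 46)/2 = -((s² + s/(64 + s)) - 46)/2 = -(-46 + s² + s/(64 + s))/2 = 23 - s²/2 - s/(2*(64 + s)))
o(-4, 4)*a(26) = (4*(-4))*((2944 - 1*26³ - 64*26² + 45*26)/(2*(64 + 26))) = -8*(2944 - 1*17576 - 64*676 + 1170)/90 = -8*(2944 - 17576 - 43264 + 1170)/90 = -8*(-56726)/90 = -16*(-28363/90) = 226904/45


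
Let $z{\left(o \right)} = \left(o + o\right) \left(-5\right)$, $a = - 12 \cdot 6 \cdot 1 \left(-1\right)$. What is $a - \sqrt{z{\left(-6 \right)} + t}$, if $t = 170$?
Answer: $72 - \sqrt{230} \approx 56.834$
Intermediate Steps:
$a = 72$ ($a = - 12 \cdot 6 \left(-1\right) = \left(-12\right) \left(-6\right) = 72$)
$z{\left(o \right)} = - 10 o$ ($z{\left(o \right)} = 2 o \left(-5\right) = - 10 o$)
$a - \sqrt{z{\left(-6 \right)} + t} = 72 - \sqrt{\left(-10\right) \left(-6\right) + 170} = 72 - \sqrt{60 + 170} = 72 - \sqrt{230}$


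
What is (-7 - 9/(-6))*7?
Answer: -77/2 ≈ -38.500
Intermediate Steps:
(-7 - 9/(-6))*7 = (-7 - 9*(-⅙))*7 = (-7 + 3/2)*7 = -11/2*7 = -77/2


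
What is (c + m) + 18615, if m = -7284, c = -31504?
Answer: -20173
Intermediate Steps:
(c + m) + 18615 = (-31504 - 7284) + 18615 = -38788 + 18615 = -20173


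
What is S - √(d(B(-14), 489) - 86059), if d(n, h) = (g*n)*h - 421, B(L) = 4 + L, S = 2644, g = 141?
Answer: 2644 - I*√775970 ≈ 2644.0 - 880.89*I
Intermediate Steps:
d(n, h) = -421 + 141*h*n (d(n, h) = (141*n)*h - 421 = 141*h*n - 421 = -421 + 141*h*n)
S - √(d(B(-14), 489) - 86059) = 2644 - √((-421 + 141*489*(4 - 14)) - 86059) = 2644 - √((-421 + 141*489*(-10)) - 86059) = 2644 - √((-421 - 689490) - 86059) = 2644 - √(-689911 - 86059) = 2644 - √(-775970) = 2644 - I*√775970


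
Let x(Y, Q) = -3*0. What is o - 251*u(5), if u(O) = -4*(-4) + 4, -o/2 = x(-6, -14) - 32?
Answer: -4956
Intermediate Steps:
x(Y, Q) = 0
o = 64 (o = -2*(0 - 32) = -2*(-32) = 64)
u(O) = 20 (u(O) = 16 + 4 = 20)
o - 251*u(5) = 64 - 251*20 = 64 - 5020 = -4956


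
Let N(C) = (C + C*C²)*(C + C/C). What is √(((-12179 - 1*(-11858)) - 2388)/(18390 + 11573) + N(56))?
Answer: √24902375878569/1577 ≈ 3164.4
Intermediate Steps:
N(C) = (1 + C)*(C + C³) (N(C) = (C + C³)*(C + 1) = (C + C³)*(1 + C) = (1 + C)*(C + C³))
√(((-12179 - 1*(-11858)) - 2388)/(18390 + 11573) + N(56)) = √(((-12179 - 1*(-11858)) - 2388)/(18390 + 11573) + 56*(1 + 56 + 56² + 56³)) = √(((-12179 + 11858) - 2388)/29963 + 56*(1 + 56 + 3136 + 175616)) = √((-321 - 2388)*(1/29963) + 56*178809) = √(-2709*1/29963 + 10013304) = √(-2709/29963 + 10013304) = √(300028625043/29963) = √24902375878569/1577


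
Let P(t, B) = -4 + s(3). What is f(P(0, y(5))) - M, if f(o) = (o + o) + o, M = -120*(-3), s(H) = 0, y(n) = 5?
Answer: -372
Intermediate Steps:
P(t, B) = -4 (P(t, B) = -4 + 0 = -4)
M = 360
f(o) = 3*o (f(o) = 2*o + o = 3*o)
f(P(0, y(5))) - M = 3*(-4) - 1*360 = -12 - 360 = -372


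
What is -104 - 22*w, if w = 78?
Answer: -1820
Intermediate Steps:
-104 - 22*w = -104 - 22*78 = -104 - 1716 = -1820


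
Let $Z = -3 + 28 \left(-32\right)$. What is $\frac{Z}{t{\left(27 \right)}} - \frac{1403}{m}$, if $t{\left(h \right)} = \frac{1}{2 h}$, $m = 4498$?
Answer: $- \frac{218361311}{4498} \approx -48546.0$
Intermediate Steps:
$Z = -899$ ($Z = -3 - 896 = -899$)
$t{\left(h \right)} = \frac{1}{2 h}$
$\frac{Z}{t{\left(27 \right)}} - \frac{1403}{m} = - \frac{899}{\frac{1}{2} \cdot \frac{1}{27}} - \frac{1403}{4498} = - 899 \frac{1}{\frac{1}{54}} - \frac{1403}{4498} = \left(-899\right) 54 - \frac{1403}{4498} = -48546 - \frac{1403}{4498} = - \frac{218361311}{4498}$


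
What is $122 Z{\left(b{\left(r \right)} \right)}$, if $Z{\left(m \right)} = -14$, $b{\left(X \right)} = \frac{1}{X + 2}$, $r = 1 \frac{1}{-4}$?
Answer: $-1708$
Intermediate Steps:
$r = - \frac{1}{4}$ ($r = 1 \left(- \frac{1}{4}\right) = - \frac{1}{4} \approx -0.25$)
$b{\left(X \right)} = \frac{1}{2 + X}$
$122 Z{\left(b{\left(r \right)} \right)} = 122 \left(-14\right) = -1708$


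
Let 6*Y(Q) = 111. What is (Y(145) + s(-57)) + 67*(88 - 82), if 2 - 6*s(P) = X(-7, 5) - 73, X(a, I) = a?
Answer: 2605/6 ≈ 434.17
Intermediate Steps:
Y(Q) = 37/2 (Y(Q) = (1/6)*111 = 37/2)
s(P) = 41/3 (s(P) = 1/3 - (-7 - 73)/6 = 1/3 - 1/6*(-80) = 1/3 + 40/3 = 41/3)
(Y(145) + s(-57)) + 67*(88 - 82) = (37/2 + 41/3) + 67*(88 - 82) = 193/6 + 67*6 = 193/6 + 402 = 2605/6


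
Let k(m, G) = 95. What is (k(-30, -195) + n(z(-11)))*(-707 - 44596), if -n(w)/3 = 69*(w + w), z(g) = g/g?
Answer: 14451657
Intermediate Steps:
z(g) = 1
n(w) = -414*w (n(w) = -207*(w + w) = -207*2*w = -414*w)
(k(-30, -195) + n(z(-11)))*(-707 - 44596) = (95 - 414*1)*(-707 - 44596) = (95 - 414)*(-45303) = -319*(-45303) = 14451657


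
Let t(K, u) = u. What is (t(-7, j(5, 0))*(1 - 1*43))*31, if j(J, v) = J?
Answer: -6510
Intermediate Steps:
(t(-7, j(5, 0))*(1 - 1*43))*31 = (5*(1 - 1*43))*31 = (5*(1 - 43))*31 = (5*(-42))*31 = -210*31 = -6510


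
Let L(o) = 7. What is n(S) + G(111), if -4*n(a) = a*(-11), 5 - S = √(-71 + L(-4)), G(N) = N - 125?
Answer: -¼ - 22*I ≈ -0.25 - 22.0*I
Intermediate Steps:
G(N) = -125 + N
S = 5 - 8*I (S = 5 - √(-71 + 7) = 5 - √(-64) = 5 - 8*I ≈ 5.0 - 8.0*I)
n(a) = 11*a/4 (n(a) = -a*(-11)/4 = -(-11)*a/4 = 11*a/4)
n(S) + G(111) = 11*(5 - 8*I)/4 + (-125 + 111) = (55/4 - 22*I) - 14 = -¼ - 22*I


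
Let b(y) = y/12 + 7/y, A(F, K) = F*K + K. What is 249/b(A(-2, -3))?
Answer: 2988/31 ≈ 96.387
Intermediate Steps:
A(F, K) = K + F*K
b(y) = 7/y + y/12 (b(y) = y*(1/12) + 7/y = y/12 + 7/y = 7/y + y/12)
249/b(A(-2, -3)) = 249/(7/((-3*(1 - 2))) + (-3*(1 - 2))/12) = 249/(7/((-3*(-1))) + (-3*(-1))/12) = 249/(7/3 + (1/12)*3) = 249/(7*(⅓) + ¼) = 249/(7/3 + ¼) = 249/(31/12) = 249*(12/31) = 2988/31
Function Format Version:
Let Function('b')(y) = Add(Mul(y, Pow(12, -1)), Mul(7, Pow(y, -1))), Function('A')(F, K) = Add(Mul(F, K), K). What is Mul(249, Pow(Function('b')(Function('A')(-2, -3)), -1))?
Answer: Rational(2988, 31) ≈ 96.387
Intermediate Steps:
Function('A')(F, K) = Add(K, Mul(F, K))
Function('b')(y) = Add(Mul(7, Pow(y, -1)), Mul(Rational(1, 12), y)) (Function('b')(y) = Add(Mul(y, Rational(1, 12)), Mul(7, Pow(y, -1))) = Add(Mul(Rational(1, 12), y), Mul(7, Pow(y, -1))) = Add(Mul(7, Pow(y, -1)), Mul(Rational(1, 12), y)))
Mul(249, Pow(Function('b')(Function('A')(-2, -3)), -1)) = Mul(249, Pow(Add(Mul(7, Pow(Mul(-3, Add(1, -2)), -1)), Mul(Rational(1, 12), Mul(-3, Add(1, -2)))), -1)) = Mul(249, Pow(Add(Mul(7, Pow(Mul(-3, -1), -1)), Mul(Rational(1, 12), Mul(-3, -1))), -1)) = Mul(249, Pow(Add(Mul(7, Pow(3, -1)), Mul(Rational(1, 12), 3)), -1)) = Mul(249, Pow(Add(Mul(7, Rational(1, 3)), Rational(1, 4)), -1)) = Mul(249, Pow(Add(Rational(7, 3), Rational(1, 4)), -1)) = Mul(249, Pow(Rational(31, 12), -1)) = Mul(249, Rational(12, 31)) = Rational(2988, 31)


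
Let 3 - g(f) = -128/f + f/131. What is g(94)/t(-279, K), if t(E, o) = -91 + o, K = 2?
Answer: -22437/547973 ≈ -0.040945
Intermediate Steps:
g(f) = 3 + 128/f - f/131 (g(f) = 3 - (-128/f + f/131) = 3 + (128/f - f/131) = 3 + 128/f - f/131)
g(94)/t(-279, K) = (3 + 128/94 - 1/131*94)/(-91 + 2) = (3 + 128*(1/94) - 94/131)/(-89) = (3 + 64/47 - 94/131)*(-1/89) = (22437/6157)*(-1/89) = -22437/547973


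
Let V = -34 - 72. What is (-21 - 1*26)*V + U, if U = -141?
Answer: 4841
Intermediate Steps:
V = -106
(-21 - 1*26)*V + U = (-21 - 1*26)*(-106) - 141 = (-21 - 26)*(-106) - 141 = -47*(-106) - 141 = 4982 - 141 = 4841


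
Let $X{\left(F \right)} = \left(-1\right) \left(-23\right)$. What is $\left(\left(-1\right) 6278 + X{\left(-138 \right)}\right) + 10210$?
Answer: $3955$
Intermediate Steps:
$X{\left(F \right)} = 23$
$\left(\left(-1\right) 6278 + X{\left(-138 \right)}\right) + 10210 = \left(\left(-1\right) 6278 + 23\right) + 10210 = \left(-6278 + 23\right) + 10210 = -6255 + 10210 = 3955$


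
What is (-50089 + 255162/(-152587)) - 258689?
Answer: -47115763848/152587 ≈ -3.0878e+5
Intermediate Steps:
(-50089 + 255162/(-152587)) - 258689 = (-50089 + 255162*(-1/152587)) - 258689 = (-50089 - 255162/152587) - 258689 = -7643185405/152587 - 258689 = -47115763848/152587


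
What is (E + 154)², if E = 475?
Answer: 395641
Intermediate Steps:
(E + 154)² = (475 + 154)² = 629² = 395641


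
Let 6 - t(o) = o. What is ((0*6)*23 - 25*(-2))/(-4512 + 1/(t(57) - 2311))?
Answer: -23620/2131469 ≈ -0.011082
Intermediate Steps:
t(o) = 6 - o
((0*6)*23 - 25*(-2))/(-4512 + 1/(t(57) - 2311)) = ((0*6)*23 - 25*(-2))/(-4512 + 1/((6 - 1*57) - 2311)) = (0*23 + 50)/(-4512 + 1/((6 - 57) - 2311)) = (0 + 50)/(-4512 + 1/(-51 - 2311)) = 50/(-4512 + 1/(-2362)) = 50/(-4512 - 1/2362) = 50/(-10657345/2362) = 50*(-2362/10657345) = -23620/2131469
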